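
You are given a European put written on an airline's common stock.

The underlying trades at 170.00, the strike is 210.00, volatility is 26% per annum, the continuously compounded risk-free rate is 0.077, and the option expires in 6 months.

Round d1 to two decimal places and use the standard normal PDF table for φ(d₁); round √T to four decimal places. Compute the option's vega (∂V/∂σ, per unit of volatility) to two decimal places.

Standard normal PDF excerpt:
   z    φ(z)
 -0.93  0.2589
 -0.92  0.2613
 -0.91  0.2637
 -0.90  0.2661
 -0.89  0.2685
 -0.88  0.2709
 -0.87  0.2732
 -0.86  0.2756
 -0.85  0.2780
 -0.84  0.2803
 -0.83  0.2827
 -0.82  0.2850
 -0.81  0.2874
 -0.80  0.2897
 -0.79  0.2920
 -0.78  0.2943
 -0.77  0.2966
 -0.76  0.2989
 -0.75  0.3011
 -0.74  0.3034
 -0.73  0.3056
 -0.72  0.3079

33.42

σ√T = 0.26·√0.5 = 0.1838
ln(S/K) + (r + σ²/2)T = ln(170/210) + (0.077 + 0.26²/2)·0.5 = -0.2113 + 0.0554 = -0.1559
d₁ = -0.1559 / 0.1838 = -0.8480 ⇒ -0.85
√T = √0.5 = 0.7071
φ(d₁) = φ(-0.85) = 0.2780
vega = S·φ(d₁)·√T = 170·0.2780·0.7071 = 33.4175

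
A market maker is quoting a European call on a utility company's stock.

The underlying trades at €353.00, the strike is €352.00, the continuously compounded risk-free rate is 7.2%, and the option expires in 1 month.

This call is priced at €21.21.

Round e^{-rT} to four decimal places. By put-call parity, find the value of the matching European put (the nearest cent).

€18.10

e^(−rT) = e^(−0.072·0.08333) = 0.9940
Put-call parity: C − P = S − K·e^(−rT) = 353 − 352·0.9940 = 353 − 349.8880 = 3.1120
P = C − (C − P) = 21.21 − (3.1120) = 18.0980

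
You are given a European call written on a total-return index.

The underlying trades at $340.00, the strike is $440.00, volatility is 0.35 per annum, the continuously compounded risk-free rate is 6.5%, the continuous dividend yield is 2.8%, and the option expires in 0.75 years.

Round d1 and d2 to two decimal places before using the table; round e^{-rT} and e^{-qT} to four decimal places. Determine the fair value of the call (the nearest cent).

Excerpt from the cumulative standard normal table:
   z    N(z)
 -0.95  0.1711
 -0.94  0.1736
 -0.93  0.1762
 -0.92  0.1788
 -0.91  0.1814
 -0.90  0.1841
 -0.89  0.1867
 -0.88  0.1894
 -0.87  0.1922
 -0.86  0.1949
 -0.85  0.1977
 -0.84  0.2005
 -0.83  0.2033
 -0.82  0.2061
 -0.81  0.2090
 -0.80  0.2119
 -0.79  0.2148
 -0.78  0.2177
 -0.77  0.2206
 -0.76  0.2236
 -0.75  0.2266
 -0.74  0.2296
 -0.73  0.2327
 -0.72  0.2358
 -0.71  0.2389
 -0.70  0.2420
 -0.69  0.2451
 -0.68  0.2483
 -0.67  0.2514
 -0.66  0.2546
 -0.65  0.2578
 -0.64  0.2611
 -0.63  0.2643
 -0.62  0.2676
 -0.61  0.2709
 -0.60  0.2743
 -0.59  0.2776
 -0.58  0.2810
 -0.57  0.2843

T = 0.75;  σ√T = 0.3031
ln(S/K) + (r − q + σ²/2)T = ln(340/440) + (0.065 − 0.028 + 0.35²/2)·0.75 = -0.2578 + 0.0737 = -0.1841
d₁ = -0.1841 / 0.3031 = -0.6075 ⇒ -0.61
d₂ = d₁ − σ√T = -0.6075 − 0.3031 = -0.9106 ⇒ -0.91
exp(−qT) = exp(−0.028·0.75) = 0.9792;  exp(−rT) = exp(−0.065·0.75) = 0.9524
N(d₁) = N(-0.61) = 0.2709;  N(d₂) = N(-0.91) = 0.1814
C = 340·0.9792·0.2709 − 440·0.9524·0.1814 = 90.1902 − 76.0168 = 14.1734

$14.17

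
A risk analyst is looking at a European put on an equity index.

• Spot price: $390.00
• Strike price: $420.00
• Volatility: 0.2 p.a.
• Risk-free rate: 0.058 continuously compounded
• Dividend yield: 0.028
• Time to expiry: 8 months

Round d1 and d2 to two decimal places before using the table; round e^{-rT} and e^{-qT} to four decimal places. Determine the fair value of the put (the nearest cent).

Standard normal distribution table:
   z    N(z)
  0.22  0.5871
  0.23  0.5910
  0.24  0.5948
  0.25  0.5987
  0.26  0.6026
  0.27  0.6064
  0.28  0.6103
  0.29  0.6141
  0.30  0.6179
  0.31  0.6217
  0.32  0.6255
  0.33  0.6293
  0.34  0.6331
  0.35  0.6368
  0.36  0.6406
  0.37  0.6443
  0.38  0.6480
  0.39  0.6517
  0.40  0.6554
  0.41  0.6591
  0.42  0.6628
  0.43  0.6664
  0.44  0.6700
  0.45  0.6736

$37.16

σ√T = 0.2·√0.6667 = 0.1633
ln(S/K) + (r − q + σ²/2)T = ln(390/420) + (0.058 − 0.028 + 0.2²/2)·0.6667 = -0.0741 + 0.0333 = -0.0408
d₁ = -0.0408 / 0.1633 = -0.2497 which rounds to -0.25
d₂ = d₁ − σ√T = -0.2497 − 0.1633 = -0.4130 which rounds to -0.41
exp(−qT) = exp(−0.028·0.6667) = 0.9815;  exp(−rT) = exp(−0.058·0.6667) = 0.9621
N(−d₂) = N(0.41) = 0.6591;  N(−d₁) = N(0.25) = 0.5987
P = 420·0.9621·0.6591 − 390·0.9815·0.5987 = 266.3304 − 229.1734 = 37.1571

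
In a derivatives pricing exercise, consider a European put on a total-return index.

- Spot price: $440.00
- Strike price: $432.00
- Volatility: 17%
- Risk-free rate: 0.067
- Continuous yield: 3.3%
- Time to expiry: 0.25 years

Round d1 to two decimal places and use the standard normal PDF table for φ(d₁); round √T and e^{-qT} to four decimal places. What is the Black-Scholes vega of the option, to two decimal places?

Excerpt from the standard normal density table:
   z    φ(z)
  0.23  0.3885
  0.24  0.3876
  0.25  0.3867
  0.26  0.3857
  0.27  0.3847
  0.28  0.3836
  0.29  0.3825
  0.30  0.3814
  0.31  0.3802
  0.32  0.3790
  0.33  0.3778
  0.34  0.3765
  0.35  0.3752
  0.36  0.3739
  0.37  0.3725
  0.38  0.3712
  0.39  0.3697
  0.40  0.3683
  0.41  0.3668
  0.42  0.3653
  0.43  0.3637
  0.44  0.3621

σ√T = 0.17·√0.25 = 0.0850
d₁ = [ln(440/432) + (0.067 − 0.033 + 0.17²/2)·0.25] / 0.0850 = [0.0183 + 0.0121] / 0.0850 = 0.3584 ⇒ 0.36
√T = √0.25 = 0.5000
φ(d₁) = φ(0.36) = 0.3739
e^(−qT) = e^(−0.033·0.25) = 0.9918
vega = S·e^(−qT)·φ(d₁)·√T = 440·0.9918·0.3739·0.5000 = 81.5835

81.58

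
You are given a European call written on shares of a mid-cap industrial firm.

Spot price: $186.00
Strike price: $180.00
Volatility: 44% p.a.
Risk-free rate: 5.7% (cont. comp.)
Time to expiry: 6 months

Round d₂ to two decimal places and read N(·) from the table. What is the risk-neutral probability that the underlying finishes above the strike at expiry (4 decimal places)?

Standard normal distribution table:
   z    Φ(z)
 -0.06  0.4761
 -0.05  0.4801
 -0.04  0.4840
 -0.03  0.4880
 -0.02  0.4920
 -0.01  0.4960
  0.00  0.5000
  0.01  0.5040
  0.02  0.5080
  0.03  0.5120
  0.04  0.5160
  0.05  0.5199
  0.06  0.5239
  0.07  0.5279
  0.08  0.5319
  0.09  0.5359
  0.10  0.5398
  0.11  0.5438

T = 0.5;  σ√T = 0.3111
ln(S/K) + (r + σ²/2)T = ln(186/180) + (0.057 + 0.44²/2)·0.5 = 0.0328 + 0.0769 = 0.1097
d₁ = 0.1097 / 0.3111 = 0.3526 ≈ 0.35
d₂ = d₁ − σ√T = 0.3526 − 0.3111 = 0.0414 ≈ 0.04
Risk-neutral Pr[S_T > K] = N(d₂) = N(0.04) = 0.5160

0.5160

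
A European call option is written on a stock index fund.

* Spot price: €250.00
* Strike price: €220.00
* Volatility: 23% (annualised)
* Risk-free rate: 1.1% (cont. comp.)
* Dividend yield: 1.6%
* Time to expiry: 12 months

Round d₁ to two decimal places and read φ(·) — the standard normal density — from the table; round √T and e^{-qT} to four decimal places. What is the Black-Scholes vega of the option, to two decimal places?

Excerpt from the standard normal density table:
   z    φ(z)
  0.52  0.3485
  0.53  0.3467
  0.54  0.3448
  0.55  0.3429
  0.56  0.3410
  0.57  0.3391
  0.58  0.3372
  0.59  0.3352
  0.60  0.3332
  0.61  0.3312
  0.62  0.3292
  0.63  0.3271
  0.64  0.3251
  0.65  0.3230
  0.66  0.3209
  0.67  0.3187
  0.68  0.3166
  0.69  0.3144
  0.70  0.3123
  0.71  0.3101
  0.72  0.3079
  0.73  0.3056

79.47

T = 1;  σ√T = 0.2300
d₁ = [ln(250/220) + (0.011 − 0.016 + ½·0.23²)·1] / (σ√T) = (0.1278 + 0.0215) / 0.2300 = 0.6491 ≈ 0.65
√T = √1 = 1.0000
φ(d₁) = φ(0.65) = 0.3230
e^(−qT) = e^(−0.016·1) = 0.9841
vega = S·e^(−qT)·φ(d₁)·√T = 250·0.9841·0.3230·1.0000 = 79.4661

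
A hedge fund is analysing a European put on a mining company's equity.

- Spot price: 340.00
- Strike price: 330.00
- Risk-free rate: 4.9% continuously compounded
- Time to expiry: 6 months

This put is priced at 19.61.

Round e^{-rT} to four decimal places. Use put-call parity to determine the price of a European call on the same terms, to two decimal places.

exp(−rT) = exp(−0.049·0.5) = 0.9758
Put-call parity: C − P = S − K·e^(−rT) = 340 − 330·0.9758 = 340 − 322.0140 = 17.9860
C = P + (C − P) = 19.61 + (17.9860) = 37.5960

37.60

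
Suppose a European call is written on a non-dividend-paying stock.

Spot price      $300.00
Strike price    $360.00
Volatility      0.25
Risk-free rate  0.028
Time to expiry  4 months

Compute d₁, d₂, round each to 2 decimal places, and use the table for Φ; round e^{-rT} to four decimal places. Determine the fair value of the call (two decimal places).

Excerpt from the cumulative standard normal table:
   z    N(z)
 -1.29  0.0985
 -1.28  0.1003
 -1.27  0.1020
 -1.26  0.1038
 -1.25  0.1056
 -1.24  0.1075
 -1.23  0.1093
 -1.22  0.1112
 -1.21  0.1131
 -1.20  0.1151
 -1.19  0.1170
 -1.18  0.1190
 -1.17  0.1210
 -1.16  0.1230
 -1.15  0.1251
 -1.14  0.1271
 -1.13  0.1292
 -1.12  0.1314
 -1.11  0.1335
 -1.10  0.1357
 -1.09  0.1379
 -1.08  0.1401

$2.38

σ√T = 0.25·√0.3333 = 0.1443
ln(S/K) + (r + σ²/2)T = ln(300/360) + (0.028 + 0.25²/2)·0.3333 = -0.1823 + 0.0197 = -0.1626
d₁ = -0.1626 / 0.1443 = -1.1263 which rounds to -1.13
d₂ = d₁ − σ√T = -1.1263 − 0.1443 = -1.2707 which rounds to -1.27
exp(−rT) = exp(−0.028·0.3333) = 0.9907
C = 300·N(-1.13) − 360·0.9907·N(-1.27) = 300·0.1292 − 360·0.9907·0.1020 = 38.7600 − 36.3785 = 2.3815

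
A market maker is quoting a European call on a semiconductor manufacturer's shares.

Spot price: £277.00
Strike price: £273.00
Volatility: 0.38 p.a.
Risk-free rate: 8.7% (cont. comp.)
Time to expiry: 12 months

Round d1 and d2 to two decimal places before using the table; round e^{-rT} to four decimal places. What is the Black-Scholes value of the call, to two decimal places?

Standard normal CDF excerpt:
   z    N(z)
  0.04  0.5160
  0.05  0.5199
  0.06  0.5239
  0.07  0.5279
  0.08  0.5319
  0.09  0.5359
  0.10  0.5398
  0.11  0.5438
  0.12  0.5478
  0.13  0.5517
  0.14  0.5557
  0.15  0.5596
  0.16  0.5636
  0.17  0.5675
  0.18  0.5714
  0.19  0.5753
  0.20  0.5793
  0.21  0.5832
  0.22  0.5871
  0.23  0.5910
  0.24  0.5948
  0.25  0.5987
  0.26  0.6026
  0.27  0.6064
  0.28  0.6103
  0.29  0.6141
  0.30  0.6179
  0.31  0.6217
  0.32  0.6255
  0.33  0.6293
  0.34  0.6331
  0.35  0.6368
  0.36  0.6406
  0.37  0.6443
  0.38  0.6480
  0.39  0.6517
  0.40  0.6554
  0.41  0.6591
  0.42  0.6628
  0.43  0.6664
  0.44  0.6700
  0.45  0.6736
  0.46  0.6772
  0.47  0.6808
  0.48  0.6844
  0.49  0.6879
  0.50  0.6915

T = 1;  σ√T = 0.3800
ln(S/K) + (r + σ²/2)T = ln(277/273) + (0.087 + 0.38²/2)·1 = 0.0145 + 0.1592 = 0.1737
d₁ = 0.1737 / 0.3800 = 0.4572 → 0.46
d₂ = d₁ − σ√T = 0.4572 − 0.3800 = 0.0772 → 0.08
exp(−rT) = exp(−0.087·1) = 0.9167
C = 277·N(0.46) − 273·0.9167·N(0.08) = 277·0.6772 − 273·0.9167·0.5319 = 187.5844 − 133.1128 = 54.4716

£54.47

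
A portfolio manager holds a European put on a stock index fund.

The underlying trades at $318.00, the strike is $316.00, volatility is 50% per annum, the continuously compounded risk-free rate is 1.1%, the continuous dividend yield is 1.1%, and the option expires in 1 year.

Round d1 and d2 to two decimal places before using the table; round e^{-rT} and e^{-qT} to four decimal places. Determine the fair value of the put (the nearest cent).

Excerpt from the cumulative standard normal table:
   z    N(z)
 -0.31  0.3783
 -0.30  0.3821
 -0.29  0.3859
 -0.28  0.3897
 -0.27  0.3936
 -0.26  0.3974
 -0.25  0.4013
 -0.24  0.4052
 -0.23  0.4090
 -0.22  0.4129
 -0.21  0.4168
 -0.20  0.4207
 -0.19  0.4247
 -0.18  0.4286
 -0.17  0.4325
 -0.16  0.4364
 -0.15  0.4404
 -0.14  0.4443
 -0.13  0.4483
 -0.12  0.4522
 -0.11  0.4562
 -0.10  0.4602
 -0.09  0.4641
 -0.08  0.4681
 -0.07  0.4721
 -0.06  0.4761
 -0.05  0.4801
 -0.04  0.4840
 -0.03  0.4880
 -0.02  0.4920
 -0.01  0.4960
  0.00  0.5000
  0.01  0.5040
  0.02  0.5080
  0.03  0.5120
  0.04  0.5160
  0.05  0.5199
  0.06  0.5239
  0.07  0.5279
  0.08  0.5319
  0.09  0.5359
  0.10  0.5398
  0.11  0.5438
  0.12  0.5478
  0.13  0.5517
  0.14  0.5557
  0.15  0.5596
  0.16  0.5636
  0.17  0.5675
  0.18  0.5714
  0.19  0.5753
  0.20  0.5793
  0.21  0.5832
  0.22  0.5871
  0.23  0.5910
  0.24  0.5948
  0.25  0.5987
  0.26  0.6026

$60.91

T = 1;  σ√T = 0.5000
d₁ = [ln(318/316) + (0.011 − 0.011 + ½·0.5²)·1] / (σ√T) = (0.0063 + 0.1250) / 0.5000 = 0.2626 which rounds to 0.26
d₂ = 0.2626 − 0.5000 = -0.2374 which rounds to -0.24
exp(−qT) = exp(−0.011·1) = 0.9891;  exp(−rT) = exp(−0.011·1) = 0.9891
N(−d₂) = N(0.24) = 0.5948;  N(−d₁) = N(-0.26) = 0.3974
P = 316·0.9891·0.5948 − 318·0.9891·0.3974 = 185.9081 − 124.9957 = 60.9123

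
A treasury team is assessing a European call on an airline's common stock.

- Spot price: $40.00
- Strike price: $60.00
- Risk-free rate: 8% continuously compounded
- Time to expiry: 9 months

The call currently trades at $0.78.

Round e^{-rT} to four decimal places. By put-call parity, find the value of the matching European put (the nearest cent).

e^(−rT) = e^(−0.08·0.75) = 0.9418
Put-call parity: C − P = S − K·e^(−rT) = 40 − 60·0.9418 = 40 − 56.5080 = -16.5080
P = C − (C − P) = 0.78 − (-16.5080) = 17.2880

$17.29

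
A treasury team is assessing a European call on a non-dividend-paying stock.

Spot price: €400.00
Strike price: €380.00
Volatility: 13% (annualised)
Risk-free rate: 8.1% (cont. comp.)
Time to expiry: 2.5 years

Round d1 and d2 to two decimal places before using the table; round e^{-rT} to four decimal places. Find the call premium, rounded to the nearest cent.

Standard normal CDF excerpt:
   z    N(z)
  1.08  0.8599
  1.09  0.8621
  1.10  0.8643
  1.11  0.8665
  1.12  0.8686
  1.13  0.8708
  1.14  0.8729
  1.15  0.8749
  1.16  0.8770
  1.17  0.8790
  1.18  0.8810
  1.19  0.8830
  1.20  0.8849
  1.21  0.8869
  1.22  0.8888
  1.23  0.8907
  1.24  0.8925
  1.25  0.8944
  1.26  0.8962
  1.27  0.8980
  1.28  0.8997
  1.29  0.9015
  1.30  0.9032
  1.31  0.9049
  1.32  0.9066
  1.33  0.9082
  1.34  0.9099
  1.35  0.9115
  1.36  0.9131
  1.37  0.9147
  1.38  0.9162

σ√T = 0.13 × 1.5811 = 0.2055
d₁ = [ln(400/380) + (0.081 + 0.13²/2)·2.5] / 0.2055 = [0.0513 + 0.2236] / 0.2055 = 1.3375 which rounds to 1.34
d₂ = d₁ − σ√T = 1.3375 − 0.2055 = 1.1319 which rounds to 1.13
e^(−rT) = e^(−0.081·2.5) = 0.8167
C = 400·N(1.34) − 380·0.8167·N(1.13) = 400·0.9099 − 380·0.8167·0.8708 = 363.9600 − 270.2493 = 93.7107

€93.71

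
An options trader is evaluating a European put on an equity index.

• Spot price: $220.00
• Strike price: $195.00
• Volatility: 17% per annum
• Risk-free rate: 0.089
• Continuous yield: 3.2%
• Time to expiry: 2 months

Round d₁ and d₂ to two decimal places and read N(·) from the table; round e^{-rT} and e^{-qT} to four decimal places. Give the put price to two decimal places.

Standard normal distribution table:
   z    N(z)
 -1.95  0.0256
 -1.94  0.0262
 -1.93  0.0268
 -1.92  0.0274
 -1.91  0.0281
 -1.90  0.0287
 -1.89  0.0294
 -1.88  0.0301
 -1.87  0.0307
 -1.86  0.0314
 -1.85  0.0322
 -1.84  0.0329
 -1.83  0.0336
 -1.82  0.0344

σ√T = 0.17·√0.1667 = 0.0694
d₁ = [ln(220/195) + (0.089 − 0.032 + 0.17²/2)·0.1667] / 0.0694 = [0.1206 + 0.0119] / 0.0694 = 1.9097 ⇒ 1.91
d₂ = d₁ − σ√T = 1.9097 − 0.0694 = 1.8403 ⇒ 1.84
exp(−qT) = exp(−0.032·0.1667) = 0.9947;  exp(−rT) = exp(−0.089·0.1667) = 0.9853
N(−d₂) = N(-1.84) = 0.0329;  N(−d₁) = N(-1.91) = 0.0281
P = 195·0.9853·0.0329 − 220·0.9947·0.0281 = 6.3212 − 6.1492 = 0.1720

$0.17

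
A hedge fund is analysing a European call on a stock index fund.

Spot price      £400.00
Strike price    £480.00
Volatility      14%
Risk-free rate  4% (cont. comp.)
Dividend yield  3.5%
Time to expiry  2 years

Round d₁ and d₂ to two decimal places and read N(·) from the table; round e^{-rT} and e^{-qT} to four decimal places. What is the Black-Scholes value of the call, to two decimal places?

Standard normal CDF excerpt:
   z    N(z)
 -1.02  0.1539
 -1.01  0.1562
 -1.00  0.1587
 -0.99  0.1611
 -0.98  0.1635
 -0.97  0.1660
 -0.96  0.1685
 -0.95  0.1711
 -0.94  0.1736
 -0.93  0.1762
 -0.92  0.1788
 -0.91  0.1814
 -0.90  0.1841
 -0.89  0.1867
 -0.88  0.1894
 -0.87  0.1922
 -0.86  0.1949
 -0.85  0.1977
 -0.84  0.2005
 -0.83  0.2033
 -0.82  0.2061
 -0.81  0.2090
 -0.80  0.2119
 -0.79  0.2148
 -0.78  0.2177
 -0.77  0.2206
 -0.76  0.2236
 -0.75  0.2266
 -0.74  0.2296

£8.72

T = 2;  σ√T = 0.1980
d₁ = [ln(400/480) + (0.04 − 0.035 + 0.14²/2)·2] / 0.1980 = [-0.1823 + 0.0296] / 0.1980 = -0.7714 ≈ -0.77
d₂ = d₁ − σ√T = -0.7714 − 0.1980 = -0.9694 ≈ -0.97
exp(−qT) = exp(−0.035·2) = 0.9324;  exp(−rT) = exp(−0.04·2) = 0.9231
C = 400·0.9324·N(-0.77) − 480·0.9231·N(-0.97) = 400·0.9324·0.2206 − 480·0.9231·0.1660 = 82.2750 − 73.5526 = 8.7224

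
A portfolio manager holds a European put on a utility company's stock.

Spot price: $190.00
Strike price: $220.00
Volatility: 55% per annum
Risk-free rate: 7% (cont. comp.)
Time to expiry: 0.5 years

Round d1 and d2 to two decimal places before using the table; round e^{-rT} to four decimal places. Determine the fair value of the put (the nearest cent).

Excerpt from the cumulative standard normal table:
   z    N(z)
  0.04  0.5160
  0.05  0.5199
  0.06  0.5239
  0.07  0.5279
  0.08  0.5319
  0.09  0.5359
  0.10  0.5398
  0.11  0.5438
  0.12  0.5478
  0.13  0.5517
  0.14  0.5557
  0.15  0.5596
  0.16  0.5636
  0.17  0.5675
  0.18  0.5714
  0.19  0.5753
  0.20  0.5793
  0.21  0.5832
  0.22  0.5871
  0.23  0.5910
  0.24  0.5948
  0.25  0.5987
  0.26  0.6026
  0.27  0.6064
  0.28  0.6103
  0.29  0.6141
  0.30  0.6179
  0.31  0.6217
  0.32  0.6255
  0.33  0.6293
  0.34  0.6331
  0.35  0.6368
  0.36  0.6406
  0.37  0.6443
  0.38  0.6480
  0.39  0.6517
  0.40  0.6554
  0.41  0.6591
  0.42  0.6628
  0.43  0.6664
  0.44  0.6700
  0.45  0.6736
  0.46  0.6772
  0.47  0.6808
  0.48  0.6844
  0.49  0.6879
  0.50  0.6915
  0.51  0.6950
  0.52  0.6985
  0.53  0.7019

σ√T = 0.55 × 0.7071 = 0.3889
d₁ = [ln(190/220) + (0.07 + ½·0.55²)·0.5] / (σ√T) = (-0.1466 + 0.1106) / 0.3889 = -0.0925 ≈ -0.09
d₂ = -0.0925 − 0.3889 = -0.4814 ≈ -0.48
exp(−rT) = exp(−0.07·0.5) = 0.9656
P = 220·0.9656·N(0.48) − 190·N(0.09) = 220·0.9656·0.6844 − 190·0.5359 = 145.3885 − 101.8210 = 43.5675

$43.57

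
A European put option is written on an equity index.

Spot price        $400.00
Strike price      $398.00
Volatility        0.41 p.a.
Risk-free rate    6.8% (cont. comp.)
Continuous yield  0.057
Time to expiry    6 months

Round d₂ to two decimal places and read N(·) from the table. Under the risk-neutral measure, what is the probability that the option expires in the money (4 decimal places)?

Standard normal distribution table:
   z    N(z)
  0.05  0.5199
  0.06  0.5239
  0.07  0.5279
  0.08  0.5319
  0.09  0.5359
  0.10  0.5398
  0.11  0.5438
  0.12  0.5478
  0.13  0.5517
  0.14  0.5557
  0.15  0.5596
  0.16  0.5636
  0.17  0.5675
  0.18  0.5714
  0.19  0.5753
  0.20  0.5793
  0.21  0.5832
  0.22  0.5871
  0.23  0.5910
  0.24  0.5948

0.5438

T = 0.5;  σ√T = 0.2899
d₁ = [ln(400/398) + (0.068 − 0.057 + 0.41²/2)·0.5] / 0.2899 = [0.0050 + 0.0475] / 0.2899 = 0.1812 which rounds to 0.18
d₂ = d₁ − σ√T = 0.1812 − 0.2899 = -0.1087 which rounds to -0.11
Risk-neutral Pr[S_T < K] = N(−d₂) = N(0.11) = 0.5438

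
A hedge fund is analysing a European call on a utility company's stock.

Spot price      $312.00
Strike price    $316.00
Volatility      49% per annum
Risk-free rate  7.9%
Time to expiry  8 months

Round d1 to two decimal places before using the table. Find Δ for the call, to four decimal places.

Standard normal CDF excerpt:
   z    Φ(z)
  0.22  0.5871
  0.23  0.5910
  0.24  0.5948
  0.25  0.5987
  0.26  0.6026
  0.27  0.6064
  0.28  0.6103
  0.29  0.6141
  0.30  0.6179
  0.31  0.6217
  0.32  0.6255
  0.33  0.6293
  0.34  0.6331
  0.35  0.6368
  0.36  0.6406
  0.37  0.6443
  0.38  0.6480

σ√T = 0.49 × 0.8165 = 0.4001
d₁ = [ln(312/316) + (0.079 + 0.49²/2)·0.6667] / 0.4001 = [-0.0127 + 0.1327] / 0.4001 = 0.2998 which rounds to 0.30
N(d₁) = N(0.30) = 0.6179
Δ_call = N(d₁) = 0.6179

0.6179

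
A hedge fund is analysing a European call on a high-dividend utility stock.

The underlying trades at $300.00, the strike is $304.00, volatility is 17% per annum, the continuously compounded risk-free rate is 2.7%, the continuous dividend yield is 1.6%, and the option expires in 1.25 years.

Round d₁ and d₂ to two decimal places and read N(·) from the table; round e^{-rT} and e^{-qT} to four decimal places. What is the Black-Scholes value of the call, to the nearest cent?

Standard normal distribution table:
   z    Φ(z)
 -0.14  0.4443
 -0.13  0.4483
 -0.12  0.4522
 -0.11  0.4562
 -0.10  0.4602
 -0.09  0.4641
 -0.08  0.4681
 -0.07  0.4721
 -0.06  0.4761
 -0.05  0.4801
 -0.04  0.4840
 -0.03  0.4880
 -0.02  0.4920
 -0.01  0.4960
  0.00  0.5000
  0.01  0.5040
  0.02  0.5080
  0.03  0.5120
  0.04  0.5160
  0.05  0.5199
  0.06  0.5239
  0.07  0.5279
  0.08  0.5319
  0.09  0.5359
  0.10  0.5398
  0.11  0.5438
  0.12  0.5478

$22.33

T = 1.25;  σ√T = 0.1901
d₁ = [ln(300/304) + (0.027 − 0.016 + ½·0.17²)·1.25] / (σ√T) = (-0.0132 + 0.0318) / 0.1901 = 0.0977 ⇒ 0.10
d₂ = 0.0977 − 0.1901 = -0.0924 ⇒ -0.09
exp(−qT) = exp(−0.016·1.25) = 0.9802;  exp(−rT) = exp(−0.027·1.25) = 0.9668
N(d₁) = N(0.10) = 0.5398;  N(d₂) = N(-0.09) = 0.4641
C = 300·0.9802·0.5398 − 304·0.9668·0.4641 = 158.7336 − 136.4023 = 22.3313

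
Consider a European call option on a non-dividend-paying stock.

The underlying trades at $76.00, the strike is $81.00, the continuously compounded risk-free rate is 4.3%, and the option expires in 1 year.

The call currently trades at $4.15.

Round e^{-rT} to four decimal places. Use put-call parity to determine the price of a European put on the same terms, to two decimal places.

e^(−rT) = e^(−0.043·1) = 0.9579
Put-call parity: C − P = S − K·e^(−rT) = 76 − 81·0.9579 = 76 − 77.5899 = -1.5899
P = C − (C − P) = 4.15 − (-1.5899) = 5.7399

$5.74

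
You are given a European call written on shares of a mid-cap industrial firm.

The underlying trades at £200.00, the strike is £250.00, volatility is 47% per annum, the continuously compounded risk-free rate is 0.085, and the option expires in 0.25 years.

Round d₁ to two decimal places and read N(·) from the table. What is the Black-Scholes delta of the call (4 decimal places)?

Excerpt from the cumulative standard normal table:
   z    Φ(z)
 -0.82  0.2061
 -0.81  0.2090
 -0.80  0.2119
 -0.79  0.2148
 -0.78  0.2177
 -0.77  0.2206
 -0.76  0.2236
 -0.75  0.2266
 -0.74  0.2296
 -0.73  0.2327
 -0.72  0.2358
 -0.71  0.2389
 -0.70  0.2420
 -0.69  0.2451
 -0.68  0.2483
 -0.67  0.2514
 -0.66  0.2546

T = 0.25;  σ√T = 0.2350
d₁ = [ln(200/250) + (0.085 + 0.47²/2)·0.25] / 0.2350 = [-0.2231 + 0.0489] / 0.2350 = -0.7416 which rounds to -0.74
N(d₁) = N(-0.74) = 0.2296
Δ_call = N(d₁) = 0.2296

0.2296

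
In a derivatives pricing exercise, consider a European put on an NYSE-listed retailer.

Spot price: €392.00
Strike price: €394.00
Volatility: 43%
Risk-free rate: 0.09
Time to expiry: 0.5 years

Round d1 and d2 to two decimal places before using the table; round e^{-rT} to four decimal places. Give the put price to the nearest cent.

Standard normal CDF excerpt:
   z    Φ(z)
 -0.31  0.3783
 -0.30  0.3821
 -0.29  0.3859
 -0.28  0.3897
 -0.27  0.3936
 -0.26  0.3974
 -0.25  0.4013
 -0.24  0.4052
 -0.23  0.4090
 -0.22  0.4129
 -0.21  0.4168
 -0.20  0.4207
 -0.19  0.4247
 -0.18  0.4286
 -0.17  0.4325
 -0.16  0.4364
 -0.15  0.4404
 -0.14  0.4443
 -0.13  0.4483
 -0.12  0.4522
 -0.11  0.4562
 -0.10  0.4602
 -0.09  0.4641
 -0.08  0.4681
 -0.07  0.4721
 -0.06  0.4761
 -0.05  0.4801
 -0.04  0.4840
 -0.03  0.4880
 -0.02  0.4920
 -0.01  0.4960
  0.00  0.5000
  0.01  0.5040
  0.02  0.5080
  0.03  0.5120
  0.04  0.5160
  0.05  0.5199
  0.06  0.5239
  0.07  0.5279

σ√T = 0.43 × 0.7071 = 0.3041
d₁ = [ln(392/394) + (0.09 + 0.43²/2)·0.5] / 0.3041 = [-0.0051 + 0.0912] / 0.3041 = 0.2833 → 0.28
d₂ = d₁ − σ√T = 0.2833 − 0.3041 = -0.0208 → -0.02
exp(−rT) = exp(−0.09·0.5) = 0.9560
N(−d₂) = N(0.02) = 0.5080;  N(−d₁) = N(-0.28) = 0.3897
P = 394·0.9560·0.5080 − 392·0.3897 = 191.3453 − 152.7624 = 38.5829

€38.58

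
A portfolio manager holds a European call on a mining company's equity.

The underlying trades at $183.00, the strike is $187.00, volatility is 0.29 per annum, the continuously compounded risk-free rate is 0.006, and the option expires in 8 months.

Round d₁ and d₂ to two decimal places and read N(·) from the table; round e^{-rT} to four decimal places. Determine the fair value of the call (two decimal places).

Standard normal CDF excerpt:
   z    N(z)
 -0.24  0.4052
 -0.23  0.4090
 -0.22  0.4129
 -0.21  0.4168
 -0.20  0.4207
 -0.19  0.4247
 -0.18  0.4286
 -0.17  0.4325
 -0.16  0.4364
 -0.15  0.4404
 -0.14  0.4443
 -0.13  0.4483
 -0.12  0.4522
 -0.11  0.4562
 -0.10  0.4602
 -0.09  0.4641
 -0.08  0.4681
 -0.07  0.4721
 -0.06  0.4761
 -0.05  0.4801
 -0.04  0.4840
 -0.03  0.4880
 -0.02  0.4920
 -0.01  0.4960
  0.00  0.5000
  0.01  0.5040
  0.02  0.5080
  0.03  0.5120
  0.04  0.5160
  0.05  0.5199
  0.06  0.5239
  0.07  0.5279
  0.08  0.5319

σ√T = 0.29·√0.6667 = 0.2368
d₁ = [ln(183/187) + (0.006 + 0.29²/2)·0.6667] / 0.2368 = [-0.0216 + 0.0320] / 0.2368 = 0.0440 ⇒ 0.04
d₂ = d₁ − σ√T = 0.0440 − 0.2368 = -0.1928 ⇒ -0.19
exp(−rT) = exp(−0.006·0.6667) = 0.9960
N(d₁) = N(0.04) = 0.5160;  N(d₂) = N(-0.19) = 0.4247
C = 183·0.5160 − 187·0.9960·0.4247 = 94.4280 − 79.1012 = 15.3268

$15.33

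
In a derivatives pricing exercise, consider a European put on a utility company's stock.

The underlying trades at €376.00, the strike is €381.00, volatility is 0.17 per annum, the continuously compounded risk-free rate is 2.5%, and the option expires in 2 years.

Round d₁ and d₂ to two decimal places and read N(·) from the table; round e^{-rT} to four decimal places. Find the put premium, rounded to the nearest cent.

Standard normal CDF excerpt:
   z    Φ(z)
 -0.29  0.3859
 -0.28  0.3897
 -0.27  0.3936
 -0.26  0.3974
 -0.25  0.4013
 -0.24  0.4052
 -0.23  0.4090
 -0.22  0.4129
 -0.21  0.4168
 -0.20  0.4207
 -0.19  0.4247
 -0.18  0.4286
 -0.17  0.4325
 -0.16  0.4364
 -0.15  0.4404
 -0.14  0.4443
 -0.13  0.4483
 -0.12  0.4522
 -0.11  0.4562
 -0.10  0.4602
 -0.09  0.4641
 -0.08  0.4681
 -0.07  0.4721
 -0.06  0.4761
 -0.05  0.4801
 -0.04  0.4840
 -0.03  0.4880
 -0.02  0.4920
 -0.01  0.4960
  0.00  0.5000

T = 2;  σ√T = 0.2404
d₁ = [ln(376/381) + (0.025 + ½·0.17²)·2] / (σ√T) = (-0.0132 + 0.0789) / 0.2404 = 0.2732 ≈ 0.27
d₂ = 0.2732 − 0.2404 = 0.0328 ≈ 0.03
e^(−rT) = e^(−0.025·2) = 0.9512
N(−d₂) = N(-0.03) = 0.4880;  N(−d₁) = N(-0.27) = 0.3936
P = 381·0.9512·0.4880 − 376·0.3936 = 176.8547 − 147.9936 = 28.8611

€28.86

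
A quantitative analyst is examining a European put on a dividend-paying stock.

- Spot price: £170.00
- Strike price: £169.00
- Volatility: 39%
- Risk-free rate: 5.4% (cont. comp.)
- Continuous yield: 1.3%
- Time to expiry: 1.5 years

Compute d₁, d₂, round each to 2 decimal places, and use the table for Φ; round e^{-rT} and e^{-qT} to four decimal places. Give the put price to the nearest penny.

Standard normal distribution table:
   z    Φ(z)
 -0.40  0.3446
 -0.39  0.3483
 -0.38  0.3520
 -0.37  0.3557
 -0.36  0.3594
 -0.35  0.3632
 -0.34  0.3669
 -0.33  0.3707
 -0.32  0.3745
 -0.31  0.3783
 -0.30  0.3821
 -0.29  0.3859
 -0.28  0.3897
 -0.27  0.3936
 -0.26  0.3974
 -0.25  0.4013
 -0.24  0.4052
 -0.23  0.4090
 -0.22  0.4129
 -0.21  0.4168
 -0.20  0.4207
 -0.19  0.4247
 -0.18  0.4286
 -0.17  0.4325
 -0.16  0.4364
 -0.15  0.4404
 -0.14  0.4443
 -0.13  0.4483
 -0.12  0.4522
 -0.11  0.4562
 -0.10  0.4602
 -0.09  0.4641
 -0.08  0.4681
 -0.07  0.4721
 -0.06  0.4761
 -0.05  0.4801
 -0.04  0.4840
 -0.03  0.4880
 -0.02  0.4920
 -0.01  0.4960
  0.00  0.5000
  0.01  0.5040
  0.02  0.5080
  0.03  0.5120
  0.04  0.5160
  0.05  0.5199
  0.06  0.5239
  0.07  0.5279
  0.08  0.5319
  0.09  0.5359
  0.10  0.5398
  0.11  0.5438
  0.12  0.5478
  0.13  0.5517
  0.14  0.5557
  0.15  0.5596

σ√T = 0.39 × 1.2247 = 0.4777
d₁ = [ln(170/169) + (0.054 − 0.013 + ½·0.39²)·1.5] / (σ√T) = (0.0059 + 0.1756) / 0.4777 = 0.3799 which rounds to 0.38
d₂ = 0.3799 − 0.4777 = -0.0977 which rounds to -0.10
e^(−qT) = e^(−0.013·1.5) = 0.9807;  e^(−rT) = e^(−0.054·1.5) = 0.9222
N(−d₂) = N(0.10) = 0.5398;  N(−d₁) = N(-0.38) = 0.3520
P = 169·0.9222·0.5398 − 170·0.9807·0.3520 = 84.1288 − 58.6851 = 25.4437

£25.44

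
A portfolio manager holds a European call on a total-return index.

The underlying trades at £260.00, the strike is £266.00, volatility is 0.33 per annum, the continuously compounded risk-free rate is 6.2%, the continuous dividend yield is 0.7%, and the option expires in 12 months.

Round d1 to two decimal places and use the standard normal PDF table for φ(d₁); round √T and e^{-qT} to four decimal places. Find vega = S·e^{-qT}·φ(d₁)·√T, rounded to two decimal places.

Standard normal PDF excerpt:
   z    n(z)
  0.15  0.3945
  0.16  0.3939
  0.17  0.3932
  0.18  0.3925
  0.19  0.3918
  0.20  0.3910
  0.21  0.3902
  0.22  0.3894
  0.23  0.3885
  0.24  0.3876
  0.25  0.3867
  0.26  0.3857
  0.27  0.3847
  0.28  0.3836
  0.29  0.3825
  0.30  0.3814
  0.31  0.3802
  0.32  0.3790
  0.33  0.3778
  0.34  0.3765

99.58

σ√T = 0.33 × 1.0000 = 0.3300
d₁ = [ln(260/266) + (0.062 − 0.007 + 0.33²/2)·1] / 0.3300 = [-0.0228 + 0.1095] / 0.3300 = 0.2625 ⇒ 0.26
√T = √1 = 1.0000
φ(d₁) = φ(0.26) = 0.3857
exp(−qT) = exp(−0.007·1) = 0.9930
vega = S·exp(−qT)·φ(d₁)·√T = 260·0.9930·0.3857·1.0000 = 99.5800
(The put has the same vega.)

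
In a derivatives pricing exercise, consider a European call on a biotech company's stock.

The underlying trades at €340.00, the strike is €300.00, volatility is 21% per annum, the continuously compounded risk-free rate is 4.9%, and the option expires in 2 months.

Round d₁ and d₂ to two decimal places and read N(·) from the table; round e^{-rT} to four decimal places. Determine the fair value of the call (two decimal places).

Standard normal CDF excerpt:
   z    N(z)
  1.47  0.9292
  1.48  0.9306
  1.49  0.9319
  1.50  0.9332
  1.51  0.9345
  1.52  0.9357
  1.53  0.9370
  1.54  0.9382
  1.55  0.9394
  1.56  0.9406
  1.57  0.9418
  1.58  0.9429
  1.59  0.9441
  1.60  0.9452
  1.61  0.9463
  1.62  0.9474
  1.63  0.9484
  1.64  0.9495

T = 0.1667;  σ√T = 0.0857
d₁ = [ln(340/300) + (0.049 + 0.21²/2)·0.1667] / 0.0857 = [0.1252 + 0.0118] / 0.0857 = 1.5981 ≈ 1.60
d₂ = d₁ − σ√T = 1.5981 − 0.0857 = 1.5123 ≈ 1.51
exp(−rT) = exp(−0.049·0.1667) = 0.9919
N(d₁) = N(1.60) = 0.9452;  N(d₂) = N(1.51) = 0.9345
C = 340·0.9452 − 300·0.9919·0.9345 = 321.3680 − 278.0792 = 43.2888

€43.29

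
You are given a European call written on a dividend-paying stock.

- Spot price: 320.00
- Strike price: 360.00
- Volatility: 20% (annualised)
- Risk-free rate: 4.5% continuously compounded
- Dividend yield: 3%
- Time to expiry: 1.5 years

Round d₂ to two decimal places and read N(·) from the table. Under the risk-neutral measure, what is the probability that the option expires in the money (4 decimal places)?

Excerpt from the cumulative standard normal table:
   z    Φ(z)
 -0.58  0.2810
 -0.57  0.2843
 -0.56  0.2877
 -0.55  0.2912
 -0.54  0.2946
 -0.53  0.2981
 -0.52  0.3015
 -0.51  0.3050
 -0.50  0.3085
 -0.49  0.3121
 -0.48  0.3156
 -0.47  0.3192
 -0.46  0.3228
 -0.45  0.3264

0.3050

σ√T = 0.2·√1.5 = 0.2449
ln(S/K) + (r − q + σ²/2)T = ln(320/360) + (0.045 − 0.03 + 0.2²/2)·1.5 = -0.1178 + 0.0525 = -0.0653
d₁ = -0.0653 / 0.2449 = -0.2665 ≈ -0.27
d₂ = d₁ − σ√T = -0.2665 − 0.2449 = -0.5115 ≈ -0.51
Risk-neutral Pr[S_T > K] = N(d₂) = N(-0.51) = 0.3050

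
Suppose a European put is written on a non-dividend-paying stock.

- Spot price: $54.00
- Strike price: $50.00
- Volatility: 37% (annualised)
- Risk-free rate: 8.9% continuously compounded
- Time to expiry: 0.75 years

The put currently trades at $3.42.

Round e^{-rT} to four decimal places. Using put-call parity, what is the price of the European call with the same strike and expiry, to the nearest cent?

$10.65

e^(−rT) = e^(−0.089·0.75) = 0.9354
Put-call parity: C − P = S − K·e^(−rT) = 54 − 50·0.9354 = 54 − 46.7700 = 7.2300
C = P + (C − P) = 3.42 + (7.2300) = 10.6500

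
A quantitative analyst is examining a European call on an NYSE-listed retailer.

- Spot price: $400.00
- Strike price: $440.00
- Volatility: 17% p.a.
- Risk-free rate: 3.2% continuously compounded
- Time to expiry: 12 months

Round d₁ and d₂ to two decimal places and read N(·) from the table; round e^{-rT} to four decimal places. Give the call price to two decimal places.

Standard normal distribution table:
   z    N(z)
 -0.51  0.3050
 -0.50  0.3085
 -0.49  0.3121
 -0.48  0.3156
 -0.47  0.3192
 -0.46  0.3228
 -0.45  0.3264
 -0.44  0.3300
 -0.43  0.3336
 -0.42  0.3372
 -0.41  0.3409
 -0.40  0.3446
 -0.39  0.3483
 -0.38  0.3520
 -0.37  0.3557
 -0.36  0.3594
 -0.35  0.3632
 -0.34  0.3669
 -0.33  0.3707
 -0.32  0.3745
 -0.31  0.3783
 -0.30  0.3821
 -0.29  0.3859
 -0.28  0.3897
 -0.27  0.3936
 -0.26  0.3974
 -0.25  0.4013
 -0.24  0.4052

σ√T = 0.17·√1 = 0.1700
ln(S/K) + (r + σ²/2)T = ln(400/440) + (0.032 + 0.17²/2)·1 = -0.0953 + 0.0465 = -0.0489
d₁ = -0.0489 / 0.1700 = -0.2874 ≈ -0.29
d₂ = d₁ − σ√T = -0.2874 − 0.1700 = -0.4574 ≈ -0.46
exp(−rT) = exp(−0.032·1) = 0.9685
N(d₁) = N(-0.29) = 0.3859;  N(d₂) = N(-0.46) = 0.3228
C = 400·0.3859 − 440·0.9685·0.3228 = 154.3600 − 137.5580 = 16.8020

$16.80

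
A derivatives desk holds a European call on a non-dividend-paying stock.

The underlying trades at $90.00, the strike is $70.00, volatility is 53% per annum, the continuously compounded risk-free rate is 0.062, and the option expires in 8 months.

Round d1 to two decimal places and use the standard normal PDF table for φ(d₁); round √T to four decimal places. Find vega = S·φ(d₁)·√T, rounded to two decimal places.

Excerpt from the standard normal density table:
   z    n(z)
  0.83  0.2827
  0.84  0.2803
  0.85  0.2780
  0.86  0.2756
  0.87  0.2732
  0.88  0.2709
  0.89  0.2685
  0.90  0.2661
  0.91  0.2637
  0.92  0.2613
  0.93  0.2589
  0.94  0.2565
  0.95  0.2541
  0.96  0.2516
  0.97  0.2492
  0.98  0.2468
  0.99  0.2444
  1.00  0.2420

19.73

T = 0.6667;  σ√T = 0.4327
d₁ = [ln(90/70) + (0.062 + ½·0.53²)·0.6667] / (σ√T) = (0.2513 + 0.1350) / 0.4327 = 0.8926 which rounds to 0.89
√T = √0.6667 = 0.8165
φ(d₁) = φ(0.89) = 0.2685
vega = S·φ(d₁)·√T = 90·0.2685·0.8165 = 19.7307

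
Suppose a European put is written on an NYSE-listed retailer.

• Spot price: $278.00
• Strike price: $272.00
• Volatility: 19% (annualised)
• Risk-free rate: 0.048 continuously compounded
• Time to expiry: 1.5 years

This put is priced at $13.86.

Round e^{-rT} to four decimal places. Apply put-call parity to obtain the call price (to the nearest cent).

$38.76

exp(−rT) = exp(−0.048·1.5) = 0.9305
Put-call parity: C − P = S − K·e^(−rT) = 278 − 272·0.9305 = 278 − 253.0960 = 24.9040
C = P + (C − P) = 13.86 + (24.9040) = 38.7640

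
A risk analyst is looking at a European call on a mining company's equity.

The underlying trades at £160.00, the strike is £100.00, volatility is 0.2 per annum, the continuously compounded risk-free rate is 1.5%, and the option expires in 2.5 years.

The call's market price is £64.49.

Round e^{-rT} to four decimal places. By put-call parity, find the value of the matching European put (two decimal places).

£0.81

exp(−rT) = exp(−0.015·2.5) = 0.9632
Put-call parity: C − P = S − K·e^(−rT) = 160 − 100·0.9632 = 160 − 96.3200 = 63.6800
P = C − (C − P) = 64.49 − (63.6800) = 0.8100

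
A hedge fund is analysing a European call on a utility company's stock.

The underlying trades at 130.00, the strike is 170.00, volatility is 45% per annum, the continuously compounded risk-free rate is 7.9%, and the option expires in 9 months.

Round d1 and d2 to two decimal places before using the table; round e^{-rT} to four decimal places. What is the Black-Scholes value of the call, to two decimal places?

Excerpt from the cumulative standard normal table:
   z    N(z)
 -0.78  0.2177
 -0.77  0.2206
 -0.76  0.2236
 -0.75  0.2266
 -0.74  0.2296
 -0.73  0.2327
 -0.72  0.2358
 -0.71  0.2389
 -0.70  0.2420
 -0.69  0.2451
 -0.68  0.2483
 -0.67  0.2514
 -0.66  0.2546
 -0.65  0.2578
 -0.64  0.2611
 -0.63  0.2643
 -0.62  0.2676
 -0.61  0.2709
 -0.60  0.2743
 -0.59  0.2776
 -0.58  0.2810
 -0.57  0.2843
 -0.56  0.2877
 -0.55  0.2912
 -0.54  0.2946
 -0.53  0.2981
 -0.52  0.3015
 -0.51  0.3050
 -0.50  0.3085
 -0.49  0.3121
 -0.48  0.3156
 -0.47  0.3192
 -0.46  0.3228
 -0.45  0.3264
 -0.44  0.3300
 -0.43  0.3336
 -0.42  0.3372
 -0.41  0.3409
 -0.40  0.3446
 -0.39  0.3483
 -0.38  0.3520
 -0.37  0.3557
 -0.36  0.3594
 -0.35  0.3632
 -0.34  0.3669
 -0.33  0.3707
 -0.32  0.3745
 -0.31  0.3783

10.41

T = 0.75;  σ√T = 0.3897
d₁ = [ln(130/170) + (0.079 + ½·0.45²)·0.75] / (σ√T) = (-0.2683 + 0.1352) / 0.3897 = -0.3415 → -0.34
d₂ = -0.3415 − 0.3897 = -0.7312 → -0.73
exp(−rT) = exp(−0.079·0.75) = 0.9425
N(d₁) = N(-0.34) = 0.3669;  N(d₂) = N(-0.73) = 0.2327
C = 130·0.3669 − 170·0.9425·0.2327 = 47.6970 − 37.2844 = 10.4126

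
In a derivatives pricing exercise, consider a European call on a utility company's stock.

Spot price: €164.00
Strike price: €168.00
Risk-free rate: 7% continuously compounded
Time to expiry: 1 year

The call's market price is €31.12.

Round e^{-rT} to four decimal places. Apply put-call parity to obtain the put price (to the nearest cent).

e^(−rT) = e^(−0.07·1) = 0.9324
Put-call parity: C − P = S − K·e^(−rT) = 164 − 168·0.9324 = 164 − 156.6432 = 7.3568
P = C − (C − P) = 31.12 − (7.3568) = 23.7632

€23.76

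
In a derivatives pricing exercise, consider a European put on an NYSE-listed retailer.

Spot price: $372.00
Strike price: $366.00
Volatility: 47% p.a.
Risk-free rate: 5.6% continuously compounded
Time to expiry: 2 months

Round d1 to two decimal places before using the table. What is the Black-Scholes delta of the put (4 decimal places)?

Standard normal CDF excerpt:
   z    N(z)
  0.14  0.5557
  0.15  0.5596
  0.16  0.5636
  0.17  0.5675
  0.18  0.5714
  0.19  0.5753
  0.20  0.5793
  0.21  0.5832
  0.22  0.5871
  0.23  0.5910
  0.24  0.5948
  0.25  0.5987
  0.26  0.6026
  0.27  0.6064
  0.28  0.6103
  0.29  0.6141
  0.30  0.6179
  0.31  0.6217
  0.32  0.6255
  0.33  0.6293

-0.4090

T = 0.1667;  σ√T = 0.1919
d₁ = [ln(372/366) + (0.056 + ½·0.47²)·0.1667] / (σ√T) = (0.0163 + 0.0277) / 0.1919 = 0.2293 which rounds to 0.23
N(d₁) = N(0.23) = 0.5910
Δ_put = N(d₁) − 1 = 0.5910 − 1 = -0.4090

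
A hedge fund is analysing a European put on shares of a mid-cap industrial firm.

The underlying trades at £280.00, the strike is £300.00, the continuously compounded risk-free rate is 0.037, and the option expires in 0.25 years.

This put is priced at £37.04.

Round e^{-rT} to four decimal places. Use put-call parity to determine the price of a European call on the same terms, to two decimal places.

£19.80

exp(−rT) = exp(−0.037·0.25) = 0.9908
Put-call parity: C − P = S − K·e^(−rT) = 280 − 300·0.9908 = 280 − 297.2400 = -17.2400
C = P + (C − P) = 37.04 + (-17.2400) = 19.8000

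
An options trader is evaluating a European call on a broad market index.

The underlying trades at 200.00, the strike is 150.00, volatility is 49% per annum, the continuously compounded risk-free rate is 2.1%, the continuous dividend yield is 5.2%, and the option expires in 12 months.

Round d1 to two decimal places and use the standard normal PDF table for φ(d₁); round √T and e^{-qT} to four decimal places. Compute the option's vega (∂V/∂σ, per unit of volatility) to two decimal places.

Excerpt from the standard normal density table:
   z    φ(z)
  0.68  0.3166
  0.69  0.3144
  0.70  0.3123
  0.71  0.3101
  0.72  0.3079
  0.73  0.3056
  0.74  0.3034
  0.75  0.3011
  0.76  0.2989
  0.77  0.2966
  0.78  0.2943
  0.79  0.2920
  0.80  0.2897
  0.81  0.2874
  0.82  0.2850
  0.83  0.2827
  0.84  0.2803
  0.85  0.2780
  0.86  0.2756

T = 1;  σ√T = 0.4900
d₁ = [ln(200/150) + (0.021 − 0.052 + ½·0.49²)·1] / (σ√T) = (0.2877 + 0.0890) / 0.4900 = 0.7688 ⇒ 0.77
√T = √1 = 1.0000
φ(d₁) = φ(0.77) = 0.2966
exp(−qT) = exp(−0.052·1) = 0.9493
vega = S·exp(−qT)·φ(d₁)·√T = 200·0.9493·0.2966·1.0000 = 56.3125
(The put has the same vega.)

56.31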